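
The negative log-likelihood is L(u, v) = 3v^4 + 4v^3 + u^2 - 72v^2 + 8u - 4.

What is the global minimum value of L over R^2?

-660

L(u,v) separates as P(u) + Q(v) − 4, so its minimum is min P + min Q − 4.
P'(u) = 2u + 8 vanishes at u ∈ {-4}; Q'(v) = 12v(v - 3)(v + 4) vanishes at v ∈ {-4, 0, 3}.
Local minima of P (where P''>0): P(-4)=-16. Local minima of Q: Q(-4)=-640, Q(3)=-297.
So the global minimum of L is P(-4) + Q(-4) − 4 = -16 − 640 − 4 = -660, attained at (-4, -4).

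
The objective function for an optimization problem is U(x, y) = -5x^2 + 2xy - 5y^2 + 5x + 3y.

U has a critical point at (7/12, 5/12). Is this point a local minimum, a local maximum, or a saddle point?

The Hessian of U is constant: H = [[-10, 2], [2, -10]].
det(H) = (-10)·(-10) − 2² = 96.
det(H) > 0 and tr(H) = -20 < 0, so H is negative definite and the point is a local maximum.

local maximum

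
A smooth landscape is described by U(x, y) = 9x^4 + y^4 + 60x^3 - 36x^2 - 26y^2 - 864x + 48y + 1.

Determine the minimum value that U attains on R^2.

-1599

U(x,y) separates as P(x) + Q(y) + 1, so its minimum is min P + min Q + 1.
P'(x) = 36(x - 2)(x + 3)(x + 4) vanishes at x ∈ {-4, -3, 2}; Q'(y) = 4(y - 3)(y - 1)(y + 4) vanishes at y ∈ {-4, 1, 3}.
Local minima of P (where P''>0): P(-4)=1344, P(2)=-1248. Local minima of Q: Q(-4)=-352, Q(3)=-9.
So the global minimum of U is P(2) + Q(-4) + 1 = -1248 − 352 + 1 = -1599, attained at (2, -4).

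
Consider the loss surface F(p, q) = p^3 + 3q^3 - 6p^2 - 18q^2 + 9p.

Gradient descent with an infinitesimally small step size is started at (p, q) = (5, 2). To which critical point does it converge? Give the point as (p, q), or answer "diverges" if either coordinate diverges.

(3, 4)

F is separable, so gradient descent decouples: p follows -∂F/∂p, q follows -∂F/∂q.
∂F/∂p = 3(p - 3)(p - 1); at p=5 this is 24, so p decreases.
∂F/∂q = 9q(q - 4); at q=2 this is -36, so q increases.
p converges to its nearest critical value 3 (a local min of the p-part); q converges to 4. The iterate converges to (3, 4).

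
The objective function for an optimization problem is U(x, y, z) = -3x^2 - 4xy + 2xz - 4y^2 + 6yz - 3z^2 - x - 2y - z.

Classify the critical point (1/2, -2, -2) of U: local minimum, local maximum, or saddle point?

local maximum

The Hessian is constant: H = [[-6, -4, 2], [-4, -8, 6], [2, 6, -6]].
Leading principal minors: Δ₁ = -6, Δ₂ = 32, Δ₃ = -40.
The minors alternate sign starting negative (−, +, −), so H is negative definite: a local maximum.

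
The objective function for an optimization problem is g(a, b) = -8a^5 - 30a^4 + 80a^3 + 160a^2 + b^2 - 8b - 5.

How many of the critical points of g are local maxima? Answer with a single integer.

0

g separates as a function of a plus a function of b, so ∇g=0 decouples.
∂g/∂a = -40a(a - 2)(a + 1)(a + 4) = 0 at a ∈ {-4, -1, 0, 2}; ∂g/∂b = 2(b - 4) = 0 at b ∈ {4}.
The Hessian is diagonal: diag(g_aa, g_bb). Second derivatives: g_aa(-4)=2880, g_aa(-1)=-360, g_aa(0)=320, g_aa(2)=-1440; g_bb(4)=2.
Local maxima occur where both diagonal entries negative: none. Count: 0.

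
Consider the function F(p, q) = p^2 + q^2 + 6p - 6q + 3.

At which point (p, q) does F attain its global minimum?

F(p,q) separates as A(p) + B(q) + 3, so its minimum is min A + min B + 3.
A'(p) = 2p + 6 vanishes at p ∈ {-3}; B'(q) = 2q - 6 vanishes at q ∈ {3}.
Local minima of A (where A''>0): A(-3)=-9. Local minima of B: B(3)=-9.
So the global minimum of F is A(-3) + B(3) + 3 = -9 − 9 + 3 = -15, attained at (-3, 3).

(-3, 3)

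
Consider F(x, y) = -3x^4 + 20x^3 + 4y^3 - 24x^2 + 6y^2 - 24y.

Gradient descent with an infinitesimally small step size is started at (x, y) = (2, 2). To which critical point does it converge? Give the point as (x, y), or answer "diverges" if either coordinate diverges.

(1, 1)

F is separable, so gradient descent decouples: x follows -∂F/∂x, y follows -∂F/∂y.
∂F/∂x = -12x(x - 4)(x - 1); at x=2 this is 48, so x decreases.
∂F/∂y = 12(y - 1)(y + 2); at y=2 this is 48, so y decreases.
x converges to its nearest critical value 1 (a local min of the x-part); y converges to 1. The iterate converges to (1, 1).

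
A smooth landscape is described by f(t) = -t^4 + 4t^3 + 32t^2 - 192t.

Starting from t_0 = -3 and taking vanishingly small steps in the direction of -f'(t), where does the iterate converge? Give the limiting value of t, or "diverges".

f'(t) = -4(t - 4)(t - 3)(t + 4), so f'(-3) = -168.
Gradient descent moves in the -f' direction, i.e. t is increasing.
The nearest critical point in that direction is t = 3, where f'' = 28 > 0 (a local minimum). The iterate converges there.

3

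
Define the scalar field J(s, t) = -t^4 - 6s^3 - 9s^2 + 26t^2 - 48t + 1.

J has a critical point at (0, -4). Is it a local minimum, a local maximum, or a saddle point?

The mixed partial ∂²J/∂s∂t is 0, so the Hessian at any point is diag(J_ss, J_tt) = diag(-18(2s + 1), 4(-3t^2 + 13)).
At (0, -4): H = diag(-18, -140).
Both eigenvalues are negative, so H is negative definite: a local maximum.

local maximum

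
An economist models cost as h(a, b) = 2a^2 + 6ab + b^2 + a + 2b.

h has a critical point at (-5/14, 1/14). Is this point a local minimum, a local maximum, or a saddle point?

saddle point

The Hessian of h is constant: H = [[4, 6], [6, 2]].
det(H) = 4·2 − 6² = -28.
Since det(H) < 0, H is indefinite and the critical point is a saddle point.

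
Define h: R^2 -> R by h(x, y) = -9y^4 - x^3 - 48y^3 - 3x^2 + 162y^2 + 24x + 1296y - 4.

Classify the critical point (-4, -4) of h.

The mixed partial ∂²h/∂x∂y is 0, so the Hessian at any point is diag(h_xx, h_yy) = diag(-6(x + 1), 36(-3y^2 - 8y + 9)).
At (-4, -4): H = diag(18, -252).
The eigenvalues have opposite signs, so H is indefinite: a saddle point.

saddle point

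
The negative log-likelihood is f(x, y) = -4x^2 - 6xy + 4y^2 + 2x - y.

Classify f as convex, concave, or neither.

f is quadratic, so its Hessian is the constant matrix H = [[-8, -6], [-6, 8]].
det(H) = -100, tr(H) = 0.
det(H) < 0, so H is indefinite: neither convex nor concave.

neither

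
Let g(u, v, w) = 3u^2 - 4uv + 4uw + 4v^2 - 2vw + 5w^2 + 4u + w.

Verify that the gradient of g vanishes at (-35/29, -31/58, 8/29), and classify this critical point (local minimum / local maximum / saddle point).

local minimum

∇g = (6u - 4v + 4w + 4, -4u + 8v - 2w, 4u - 2v + 10w + 1); substituting (-35/29, -31/58, 8/29) gives ∇g = (0, 0, 0), so (-35/29, -31/58, 8/29) is indeed a critical point.
The Hessian is constant: H = [[6, -4, 4], [-4, 8, -2], [4, -2, 10]].
Leading principal minors: Δ₁ = 6, Δ₂ = 32, Δ₃ = 232.
All leading minors are positive, so H is positive definite: a local minimum.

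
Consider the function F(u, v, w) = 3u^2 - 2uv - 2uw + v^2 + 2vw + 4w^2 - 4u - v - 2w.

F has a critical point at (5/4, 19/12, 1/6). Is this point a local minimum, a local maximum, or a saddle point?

The Hessian is constant: H = [[6, -2, -2], [-2, 2, 2], [-2, 2, 8]].
Leading principal minors: Δ₁ = 6, Δ₂ = 8, Δ₃ = 48.
All leading minors are positive, so H is positive definite: a local minimum.

local minimum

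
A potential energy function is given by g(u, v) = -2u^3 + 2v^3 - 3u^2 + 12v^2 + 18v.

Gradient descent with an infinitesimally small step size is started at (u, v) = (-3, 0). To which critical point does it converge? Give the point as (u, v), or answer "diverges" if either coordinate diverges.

g is separable, so gradient descent decouples: u follows -∂g/∂u, v follows -∂g/∂v.
∂g/∂u = -6u(u + 1); at u=-3 this is -36, so u increases.
∂g/∂v = 6(v + 1)(v + 3); at v=0 this is 18, so v decreases.
u converges to its nearest critical value -1 (a local min of the u-part); v converges to -1. The iterate converges to (-1, -1).

(-1, -1)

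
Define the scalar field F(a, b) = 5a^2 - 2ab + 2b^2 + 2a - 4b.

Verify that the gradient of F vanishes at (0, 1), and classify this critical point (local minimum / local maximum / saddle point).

local minimum

∇F = (10a - 2b + 2, -2a + 4b - 4); substituting (0, 1) gives ∇F = (0, 0), so (0, 1) is indeed a critical point.
The Hessian of F is constant: H = [[10, -2], [-2, 4]].
det(H) = 10·4 − (-2)² = 36.
det(H) > 0 and tr(H) = 14 > 0, so H is positive definite and the point is a local minimum.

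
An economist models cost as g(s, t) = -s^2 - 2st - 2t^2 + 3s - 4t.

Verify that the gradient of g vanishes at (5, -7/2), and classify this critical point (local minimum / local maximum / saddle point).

local maximum

∇g = (-2s - 2t + 3, -2s - 4t - 4); substituting (5, -7/2) gives ∇g = (0, 0), so (5, -7/2) is indeed a critical point.
The Hessian of g is constant: H = [[-2, -2], [-2, -4]].
det(H) = (-2)·(-4) − (-2)² = 4.
det(H) > 0 and tr(H) = -6 < 0, so H is negative definite and the point is a local maximum.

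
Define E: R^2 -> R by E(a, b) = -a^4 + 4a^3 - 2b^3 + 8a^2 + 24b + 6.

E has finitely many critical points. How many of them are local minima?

1

E separates as a function of a plus a function of b, so ∇E=0 decouples.
∂E/∂a = -4a(a - 4)(a + 1) = 0 at a ∈ {-1, 0, 4}; ∂E/∂b = -6(b - 2)(b + 2) = 0 at b ∈ {-2, 2}.
The Hessian is diagonal: diag(E_aa, E_bb). Second derivatives: E_aa(-1)=-20, E_aa(0)=16, E_aa(4)=-80; E_bb(-2)=24, E_bb(2)=-24.
Local minima occur where both diagonal entries positive: (0, -2). Count: 1.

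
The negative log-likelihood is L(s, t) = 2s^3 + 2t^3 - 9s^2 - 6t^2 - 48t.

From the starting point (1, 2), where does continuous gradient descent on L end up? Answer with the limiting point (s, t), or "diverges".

L is separable, so gradient descent decouples: s follows -∂L/∂s, t follows -∂L/∂t.
∂L/∂s = 6s(s - 3); at s=1 this is -12, so s increases.
∂L/∂t = 6(t - 4)(t + 2); at t=2 this is -48, so t increases.
s converges to its nearest critical value 3 (a local min of the s-part); t converges to 4. The iterate converges to (3, 4).

(3, 4)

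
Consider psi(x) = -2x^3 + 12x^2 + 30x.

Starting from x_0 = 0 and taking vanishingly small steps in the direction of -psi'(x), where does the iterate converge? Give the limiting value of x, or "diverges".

psi'(x) = -6(x - 5)(x + 1), so psi'(0) = 30.
Gradient descent moves in the -psi' direction, i.e. x is decreasing.
The nearest critical point in that direction is x = -1, where psi'' = 36 > 0 (a local minimum). The iterate converges there.

-1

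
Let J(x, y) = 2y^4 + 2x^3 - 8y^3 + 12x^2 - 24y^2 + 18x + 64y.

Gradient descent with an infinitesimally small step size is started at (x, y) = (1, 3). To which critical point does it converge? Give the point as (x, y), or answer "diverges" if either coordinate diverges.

J is separable, so gradient descent decouples: x follows -∂J/∂x, y follows -∂J/∂y.
∂J/∂x = 6(x + 1)(x + 3); at x=1 this is 48, so x decreases.
∂J/∂y = 8(y - 4)(y - 1)(y + 2); at y=3 this is -80, so y increases.
x converges to its nearest critical value -1 (a local min of the x-part); y converges to 4. The iterate converges to (-1, 4).

(-1, 4)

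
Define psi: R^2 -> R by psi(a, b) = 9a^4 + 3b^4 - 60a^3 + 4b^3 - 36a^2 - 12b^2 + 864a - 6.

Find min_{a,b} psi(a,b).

psi(a,b) separates as P(a) + Q(b) − 6, so its minimum is min P + min Q − 6.
P'(a) = 36(a - 4)(a - 3)(a + 2) vanishes at a ∈ {-2, 3, 4}; Q'(b) = 12b(b - 1)(b + 2) vanishes at b ∈ {-2, 0, 1}.
Local minima of P (where P''>0): P(-2)=-1248, P(4)=1344. Local minima of Q: Q(-2)=-32, Q(1)=-5.
So the global minimum of psi is P(-2) + Q(-2) − 6 = -1248 − 32 − 6 = -1286, attained at (-2, -2).

-1286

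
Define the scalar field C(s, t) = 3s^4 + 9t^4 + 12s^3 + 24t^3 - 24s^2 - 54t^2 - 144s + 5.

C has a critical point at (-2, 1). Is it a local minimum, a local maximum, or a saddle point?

The mixed partial ∂²C/∂s∂t is 0, so the Hessian at any point is diag(C_ss, C_tt) = diag(12(3s^2 + 6s - 4), 36(3t^2 + 4t - 3)).
At (-2, 1): H = diag(-48, 144).
The eigenvalues have opposite signs, so H is indefinite: a saddle point.

saddle point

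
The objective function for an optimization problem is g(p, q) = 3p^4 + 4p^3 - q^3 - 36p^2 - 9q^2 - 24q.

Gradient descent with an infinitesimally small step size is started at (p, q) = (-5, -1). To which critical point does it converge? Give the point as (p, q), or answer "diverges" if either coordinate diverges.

g is separable, so gradient descent decouples: p follows -∂g/∂p, q follows -∂g/∂q.
∂g/∂p = 12p(p - 2)(p + 3); at p=-5 this is -840, so p increases.
∂g/∂q = -3(q + 2)(q + 4); at q=-1 this is -9, so q increases.
The q-coordinate has no critical point in that direction and runs off to infinity.

diverges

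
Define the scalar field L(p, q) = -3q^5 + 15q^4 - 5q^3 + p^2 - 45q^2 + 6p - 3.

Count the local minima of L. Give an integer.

L separates as a function of p plus a function of q, so ∇L=0 decouples.
∂L/∂p = 2(p + 3) = 0 at p ∈ {-3}; ∂L/∂q = -15q(q - 3)(q - 2)(q + 1) = 0 at q ∈ {-1, 0, 2, 3}.
The Hessian is diagonal: diag(L_pp, L_qq). Second derivatives: L_pp(-3)=2; L_qq(-1)=180, L_qq(0)=-90, L_qq(2)=90, L_qq(3)=-180.
Local minima occur where both diagonal entries positive: (-3, -1), (-3, 2). Count: 2.

2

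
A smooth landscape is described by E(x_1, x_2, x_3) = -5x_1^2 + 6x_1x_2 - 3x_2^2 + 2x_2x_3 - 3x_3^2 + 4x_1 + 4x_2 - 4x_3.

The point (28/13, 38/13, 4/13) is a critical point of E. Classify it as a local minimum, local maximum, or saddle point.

The Hessian is constant: H = [[-10, 6, 0], [6, -6, 2], [0, 2, -6]].
Leading principal minors: Δ₁ = -10, Δ₂ = 24, Δ₃ = -104.
The minors alternate sign starting negative (−, +, −), so H is negative definite: a local maximum.

local maximum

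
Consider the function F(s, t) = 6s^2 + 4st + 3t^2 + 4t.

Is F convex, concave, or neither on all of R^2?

convex

F is quadratic, so its Hessian is the constant matrix H = [[12, 4], [4, 6]].
det(H) = 56, tr(H) = 18.
det(H) > 0 and tr(H) > 0, so H is positive definite everywhere: convex.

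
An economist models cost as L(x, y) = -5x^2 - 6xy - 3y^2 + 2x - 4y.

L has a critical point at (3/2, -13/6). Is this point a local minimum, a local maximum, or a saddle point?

The Hessian of L is constant: H = [[-10, -6], [-6, -6]].
det(H) = (-10)·(-6) − (-6)² = 24.
det(H) > 0 and tr(H) = -16 < 0, so H is negative definite and the point is a local maximum.

local maximum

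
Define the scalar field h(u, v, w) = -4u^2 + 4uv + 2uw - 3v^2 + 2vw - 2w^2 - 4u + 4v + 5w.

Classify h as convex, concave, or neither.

concave

h is quadratic, so its Hessian is the constant matrix H = [[-8, 4, 2], [4, -6, 2], [2, 2, -4]].
Leading principal minors: -8, 32, -40.
Signs alternate −, +, − ⇒ H ≺ 0 ⇒ concave.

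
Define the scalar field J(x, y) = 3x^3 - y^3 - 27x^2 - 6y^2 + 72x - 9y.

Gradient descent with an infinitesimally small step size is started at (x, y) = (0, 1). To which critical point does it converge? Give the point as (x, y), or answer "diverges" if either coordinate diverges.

J is separable, so gradient descent decouples: x follows -∂J/∂x, y follows -∂J/∂y.
∂J/∂x = 9(x - 4)(x - 2); at x=0 this is 72, so x decreases.
∂J/∂y = -3(y + 1)(y + 3); at y=1 this is -24, so y increases.
The x-coordinate has no critical point in that direction and runs off to infinity.

diverges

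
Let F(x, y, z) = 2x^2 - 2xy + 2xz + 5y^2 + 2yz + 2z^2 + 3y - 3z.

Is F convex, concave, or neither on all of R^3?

F is quadratic, so its Hessian is the constant matrix H = [[4, -2, 2], [-2, 10, 2], [2, 2, 4]].
Leading principal minors: 4, 36, 72.
All positive ⇒ H ≻ 0 ⇒ convex.

convex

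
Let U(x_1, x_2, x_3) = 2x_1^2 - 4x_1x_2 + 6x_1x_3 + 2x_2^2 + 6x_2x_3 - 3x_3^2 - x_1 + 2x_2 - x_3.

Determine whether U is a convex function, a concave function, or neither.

neither

U is quadratic, so its Hessian is the constant matrix H = [[4, -4, 6], [-4, 4, 6], [6, 6, -6]].
Leading principal minors: 4, 0, -576.
Neither pattern holds ⇒ H is indefinite ⇒ neither convex nor concave.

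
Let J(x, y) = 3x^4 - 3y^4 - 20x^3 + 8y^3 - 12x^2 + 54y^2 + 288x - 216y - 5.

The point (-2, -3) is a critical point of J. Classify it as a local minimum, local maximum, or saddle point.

saddle point

The mixed partial ∂²J/∂x∂y is 0, so the Hessian at any point is diag(J_xx, J_yy) = diag(12(3x^2 - 10x - 2), 12(-3y^2 + 4y + 9)).
At (-2, -3): H = diag(360, -360).
The eigenvalues have opposite signs, so H is indefinite: a saddle point.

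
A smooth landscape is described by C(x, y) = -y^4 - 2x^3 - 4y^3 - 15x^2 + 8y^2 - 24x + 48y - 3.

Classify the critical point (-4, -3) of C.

The mixed partial ∂²C/∂x∂y is 0, so the Hessian at any point is diag(C_xx, C_yy) = diag(-6(2x + 5), 4(-3y^2 - 6y + 4)).
At (-4, -3): H = diag(18, -20).
The eigenvalues have opposite signs, so H is indefinite: a saddle point.

saddle point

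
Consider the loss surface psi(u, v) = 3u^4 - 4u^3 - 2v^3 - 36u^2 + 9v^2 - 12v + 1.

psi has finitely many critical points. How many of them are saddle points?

psi separates as a function of u plus a function of v, so ∇psi=0 decouples.
∂psi/∂u = 12u(u - 3)(u + 2) = 0 at u ∈ {-2, 0, 3}; ∂psi/∂v = -6(v - 2)(v - 1) = 0 at v ∈ {1, 2}.
The Hessian is diagonal: diag(psi_uu, psi_vv). Second derivatives: psi_uu(-2)=120, psi_uu(0)=-72, psi_uu(3)=180; psi_vv(1)=6, psi_vv(2)=-6.
Saddle points occur where the two diagonal entries have opposite signs: (-2, 2), (0, 1), (3, 2). Count: 3.

3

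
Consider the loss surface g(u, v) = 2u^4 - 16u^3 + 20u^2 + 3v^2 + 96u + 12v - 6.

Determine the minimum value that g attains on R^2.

g(u,v) separates as P(u) + Q(v) − 6, so its minimum is min P + min Q − 6.
P'(u) = 8(u - 4)(u - 3)(u + 1) vanishes at u ∈ {-1, 3, 4}; Q'(v) = 6v + 12 vanishes at v ∈ {-2}.
Local minima of P (where P''>0): P(-1)=-58, P(4)=192. Local minima of Q: Q(-2)=-12.
So the global minimum of g is P(-1) + Q(-2) − 6 = -58 − 12 − 6 = -76, attained at (-1, -2).

-76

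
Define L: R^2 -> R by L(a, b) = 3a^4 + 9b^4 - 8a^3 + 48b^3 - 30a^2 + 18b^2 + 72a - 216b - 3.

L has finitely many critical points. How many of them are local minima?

4

L separates as a function of a plus a function of b, so ∇L=0 decouples.
∂L/∂a = 12(a - 3)(a - 1)(a + 2) = 0 at a ∈ {-2, 1, 3}; ∂L/∂b = 36(b - 1)(b + 2)(b + 3) = 0 at b ∈ {-3, -2, 1}.
The Hessian is diagonal: diag(L_aa, L_bb). Second derivatives: L_aa(-2)=180, L_aa(1)=-72, L_aa(3)=120; L_bb(-3)=144, L_bb(-2)=-108, L_bb(1)=432.
Local minima occur where both diagonal entries positive: (-2, -3), (-2, 1), (3, -3), (3, 1). Count: 4.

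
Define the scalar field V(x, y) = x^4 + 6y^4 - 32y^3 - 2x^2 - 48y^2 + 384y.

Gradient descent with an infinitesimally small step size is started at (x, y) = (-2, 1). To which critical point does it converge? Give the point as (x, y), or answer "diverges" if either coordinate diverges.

V is separable, so gradient descent decouples: x follows -∂V/∂x, y follows -∂V/∂y.
∂V/∂x = 4x(x - 1)(x + 1); at x=-2 this is -24, so x increases.
∂V/∂y = 24(y - 4)(y - 2)(y + 2); at y=1 this is 216, so y decreases.
x converges to its nearest critical value -1 (a local min of the x-part); y converges to -2. The iterate converges to (-1, -2).

(-1, -2)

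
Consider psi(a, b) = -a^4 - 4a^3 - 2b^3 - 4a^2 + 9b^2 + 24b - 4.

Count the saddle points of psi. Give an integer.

psi separates as a function of a plus a function of b, so ∇psi=0 decouples.
∂psi/∂a = -4a(a + 1)(a + 2) = 0 at a ∈ {-2, -1, 0}; ∂psi/∂b = -6(b - 4)(b + 1) = 0 at b ∈ {-1, 4}.
The Hessian is diagonal: diag(psi_aa, psi_bb). Second derivatives: psi_aa(-2)=-8, psi_aa(-1)=4, psi_aa(0)=-8; psi_bb(-1)=30, psi_bb(4)=-30.
Saddle points occur where the two diagonal entries have opposite signs: (-2, -1), (-1, 4), (0, -1). Count: 3.

3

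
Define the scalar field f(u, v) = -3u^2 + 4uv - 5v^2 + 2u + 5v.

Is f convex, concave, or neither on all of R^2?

concave

f is quadratic, so its Hessian is the constant matrix H = [[-6, 4], [4, -10]].
det(H) = 44, tr(H) = -16.
det(H) > 0 and tr(H) < 0, so H is negative definite everywhere: concave.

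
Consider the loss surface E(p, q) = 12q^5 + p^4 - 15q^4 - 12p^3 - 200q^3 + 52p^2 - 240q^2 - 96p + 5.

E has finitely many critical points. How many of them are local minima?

4

E separates as a function of p plus a function of q, so ∇E=0 decouples.
∂E/∂p = 4(p - 4)(p - 3)(p - 2) = 0 at p ∈ {2, 3, 4}; ∂E/∂q = 60q(q - 4)(q + 1)(q + 2) = 0 at q ∈ {-2, -1, 0, 4}.
The Hessian is diagonal: diag(E_pp, E_qq). Second derivatives: E_pp(2)=8, E_pp(3)=-4, E_pp(4)=8; E_qq(-2)=-720, E_qq(-1)=300, E_qq(0)=-480, E_qq(4)=7200.
Local minima occur where both diagonal entries positive: (2, -1), (2, 4), (4, -1), (4, 4). Count: 4.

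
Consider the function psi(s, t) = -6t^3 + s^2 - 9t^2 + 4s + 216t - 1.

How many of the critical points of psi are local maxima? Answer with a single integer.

psi separates as a function of s plus a function of t, so ∇psi=0 decouples.
∂psi/∂s = 2(s + 2) = 0 at s ∈ {-2}; ∂psi/∂t = -18(t - 3)(t + 4) = 0 at t ∈ {-4, 3}.
The Hessian is diagonal: diag(psi_ss, psi_tt). Second derivatives: psi_ss(-2)=2; psi_tt(-4)=126, psi_tt(3)=-126.
Local maxima occur where both diagonal entries negative: none. Count: 0.

0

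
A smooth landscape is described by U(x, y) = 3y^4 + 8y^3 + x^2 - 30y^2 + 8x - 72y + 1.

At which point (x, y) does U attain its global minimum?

U(x,y) separates as P(x) + Q(y) + 1, so its minimum is min P + min Q + 1.
P'(x) = 2x + 8 vanishes at x ∈ {-4}; Q'(y) = 12(y - 2)(y + 1)(y + 3) vanishes at y ∈ {-3, -1, 2}.
Local minima of P (where P''>0): P(-4)=-16. Local minima of Q: Q(-3)=-27, Q(2)=-152.
So the global minimum of U is P(-4) + Q(2) + 1 = -16 − 152 + 1 = -167, attained at (-4, 2).

(-4, 2)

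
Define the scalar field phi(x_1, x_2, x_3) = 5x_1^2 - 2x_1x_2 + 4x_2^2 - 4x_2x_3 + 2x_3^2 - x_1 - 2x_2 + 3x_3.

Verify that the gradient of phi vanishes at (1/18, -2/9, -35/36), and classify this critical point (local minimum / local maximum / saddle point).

local minimum

∇phi = (10x_1 - 2x_2 - 1, -2x_1 + 8x_2 - 4x_3 - 2, -4x_2 + 4x_3 + 3); substituting (1/18, -2/9, -35/36) gives ∇phi = (0, 0, 0), so (1/18, -2/9, -35/36) is indeed a critical point.
The Hessian is constant: H = [[10, -2, 0], [-2, 8, -4], [0, -4, 4]].
Leading principal minors: Δ₁ = 10, Δ₂ = 76, Δ₃ = 144.
All leading minors are positive, so H is positive definite: a local minimum.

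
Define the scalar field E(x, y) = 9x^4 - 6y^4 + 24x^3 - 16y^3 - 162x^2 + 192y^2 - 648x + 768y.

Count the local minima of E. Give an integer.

2

E separates as a function of x plus a function of y, so ∇E=0 decouples.
∂E/∂x = 36(x - 3)(x + 2)(x + 3) = 0 at x ∈ {-3, -2, 3}; ∂E/∂y = -24(y - 4)(y + 2)(y + 4) = 0 at y ∈ {-4, -2, 4}.
The Hessian is diagonal: diag(E_xx, E_yy). Second derivatives: E_xx(-3)=216, E_xx(-2)=-180, E_xx(3)=1080; E_yy(-4)=-384, E_yy(-2)=288, E_yy(4)=-1152.
Local minima occur where both diagonal entries positive: (-3, -2), (3, -2). Count: 2.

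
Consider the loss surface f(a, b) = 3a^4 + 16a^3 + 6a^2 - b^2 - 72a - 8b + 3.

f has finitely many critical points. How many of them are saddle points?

2

f separates as a function of a plus a function of b, so ∇f=0 decouples.
∂f/∂a = 12(a - 1)(a + 2)(a + 3) = 0 at a ∈ {-3, -2, 1}; ∂f/∂b = -2(b + 4) = 0 at b ∈ {-4}.
The Hessian is diagonal: diag(f_aa, f_bb). Second derivatives: f_aa(-3)=48, f_aa(-2)=-36, f_aa(1)=144; f_bb(-4)=-2.
Saddle points occur where the two diagonal entries have opposite signs: (-3, -4), (1, -4). Count: 2.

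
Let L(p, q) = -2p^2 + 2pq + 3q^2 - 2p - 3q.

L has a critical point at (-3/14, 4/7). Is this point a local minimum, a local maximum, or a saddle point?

saddle point

The Hessian of L is constant: H = [[-4, 2], [2, 6]].
det(H) = (-4)·6 − 2² = -28.
Since det(H) < 0, H is indefinite and the critical point is a saddle point.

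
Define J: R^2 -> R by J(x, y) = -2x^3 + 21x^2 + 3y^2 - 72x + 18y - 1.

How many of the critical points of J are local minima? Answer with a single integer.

J separates as a function of x plus a function of y, so ∇J=0 decouples.
∂J/∂x = -6(x - 4)(x - 3) = 0 at x ∈ {3, 4}; ∂J/∂y = 6(y + 3) = 0 at y ∈ {-3}.
The Hessian is diagonal: diag(J_xx, J_yy). Second derivatives: J_xx(3)=6, J_xx(4)=-6; J_yy(-3)=6.
Local minima occur where both diagonal entries positive: (3, -3). Count: 1.

1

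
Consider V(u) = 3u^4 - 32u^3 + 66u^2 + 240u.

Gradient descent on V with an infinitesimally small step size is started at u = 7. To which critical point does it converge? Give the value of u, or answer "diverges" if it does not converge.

5

V'(u) = 12(u - 5)(u - 4)(u + 1), so V'(7) = 576.
Gradient descent moves in the -V' direction, i.e. u is decreasing.
The nearest critical point in that direction is u = 5, where V'' = 72 > 0 (a local minimum). The iterate converges there.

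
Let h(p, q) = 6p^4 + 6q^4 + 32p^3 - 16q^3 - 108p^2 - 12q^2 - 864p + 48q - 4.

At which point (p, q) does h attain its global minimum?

(3, -1)

h(p,q) separates as A(p) + B(q) − 4, so its minimum is min A + min B − 4.
A'(p) = 24(p - 3)(p + 3)(p + 4) vanishes at p ∈ {-4, -3, 3}; B'(q) = 24(q - 2)(q - 1)(q + 1) vanishes at q ∈ {-1, 1, 2}.
Local minima of A (where A''>0): A(-4)=1216, A(3)=-2214. Local minima of B: B(-1)=-38, B(2)=16.
So the global minimum of h is A(3) + B(-1) − 4 = -2214 − 38 − 4 = -2256, attained at (3, -1).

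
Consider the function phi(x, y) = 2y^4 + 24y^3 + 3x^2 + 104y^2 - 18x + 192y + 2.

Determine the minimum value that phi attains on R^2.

-153

phi(x,y) separates as P(x) + Q(y) + 2, so its minimum is min P + min Q + 2.
P'(x) = 6x - 18 vanishes at x ∈ {3}; Q'(y) = 8(y + 2)(y + 3)(y + 4) vanishes at y ∈ {-4, -3, -2}.
Local minima of P (where P''>0): P(3)=-27. Local minima of Q: Q(-4)=-128, Q(-2)=-128.
So the global minimum of phi is P(3) + Q(-4) + 2 = -27 − 128 + 2 = -153, attained at (3, -4).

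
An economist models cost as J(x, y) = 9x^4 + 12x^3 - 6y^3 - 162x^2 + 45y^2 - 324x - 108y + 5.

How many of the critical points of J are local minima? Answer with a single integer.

2

J separates as a function of x plus a function of y, so ∇J=0 decouples.
∂J/∂x = 36(x - 3)(x + 1)(x + 3) = 0 at x ∈ {-3, -1, 3}; ∂J/∂y = -18(y - 3)(y - 2) = 0 at y ∈ {2, 3}.
The Hessian is diagonal: diag(J_xx, J_yy). Second derivatives: J_xx(-3)=432, J_xx(-1)=-288, J_xx(3)=864; J_yy(2)=18, J_yy(3)=-18.
Local minima occur where both diagonal entries positive: (-3, 2), (3, 2). Count: 2.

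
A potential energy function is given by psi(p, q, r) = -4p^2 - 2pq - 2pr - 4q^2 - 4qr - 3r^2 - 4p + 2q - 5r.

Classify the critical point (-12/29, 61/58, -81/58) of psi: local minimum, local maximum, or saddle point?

local maximum

The Hessian is constant: H = [[-8, -2, -2], [-2, -8, -4], [-2, -4, -6]].
Leading principal minors: Δ₁ = -8, Δ₂ = 60, Δ₃ = -232.
The minors alternate sign starting negative (−, +, −), so H is negative definite: a local maximum.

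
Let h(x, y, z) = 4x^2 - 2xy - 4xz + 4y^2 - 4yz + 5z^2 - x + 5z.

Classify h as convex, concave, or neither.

convex

h is quadratic, so its Hessian is the constant matrix H = [[8, -2, -4], [-2, 8, -4], [-4, -4, 10]].
Leading principal minors: 8, 60, 280.
All positive ⇒ H ≻ 0 ⇒ convex.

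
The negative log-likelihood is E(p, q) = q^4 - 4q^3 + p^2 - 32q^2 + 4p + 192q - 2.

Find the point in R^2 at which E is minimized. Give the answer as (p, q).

(-2, -4)

E(p,q) separates as A(p) + B(q) − 2, so its minimum is min A + min B − 2.
A'(p) = 2p + 4 vanishes at p ∈ {-2}; B'(q) = 4(q - 4)(q - 3)(q + 4) vanishes at q ∈ {-4, 3, 4}.
Local minima of A (where A''>0): A(-2)=-4. Local minima of B: B(-4)=-768, B(4)=256.
So the global minimum of E is A(-2) + B(-4) − 2 = -4 − 768 − 2 = -774, attained at (-2, -4).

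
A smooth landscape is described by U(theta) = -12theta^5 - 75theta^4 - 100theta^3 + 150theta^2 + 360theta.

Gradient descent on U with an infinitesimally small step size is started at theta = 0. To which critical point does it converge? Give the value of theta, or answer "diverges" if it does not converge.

U'(theta) = -60(theta - 1)(theta + 1)(theta + 2)(theta + 3), so U'(0) = 360.
Gradient descent moves in the -U' direction, i.e. theta is decreasing.
The nearest critical point in that direction is theta = -1, where U'' = 240 > 0 (a local minimum). The iterate converges there.

-1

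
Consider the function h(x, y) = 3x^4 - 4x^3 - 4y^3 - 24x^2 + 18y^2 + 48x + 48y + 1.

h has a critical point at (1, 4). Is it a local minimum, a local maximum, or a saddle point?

local maximum

The mixed partial ∂²h/∂x∂y is 0, so the Hessian at any point is diag(h_xx, h_yy) = diag(12(3x^2 - 2x - 4), 12(-2y + 3)).
At (1, 4): H = diag(-36, -60).
Both eigenvalues are negative, so H is negative definite: a local maximum.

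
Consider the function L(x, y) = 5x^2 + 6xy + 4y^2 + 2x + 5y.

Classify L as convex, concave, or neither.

convex

L is quadratic, so its Hessian is the constant matrix H = [[10, 6], [6, 8]].
det(H) = 44, tr(H) = 18.
det(H) > 0 and tr(H) > 0, so H is positive definite everywhere: convex.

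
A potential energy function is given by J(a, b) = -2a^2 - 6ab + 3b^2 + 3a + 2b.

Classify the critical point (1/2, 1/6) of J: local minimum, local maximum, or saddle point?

The Hessian of J is constant: H = [[-4, -6], [-6, 6]].
det(H) = (-4)·6 − (-6)² = -60.
Since det(H) < 0, H is indefinite and the critical point is a saddle point.

saddle point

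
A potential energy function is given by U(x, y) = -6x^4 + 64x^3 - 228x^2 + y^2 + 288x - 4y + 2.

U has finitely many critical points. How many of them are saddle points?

U separates as a function of x plus a function of y, so ∇U=0 decouples.
∂U/∂x = -24(x - 4)(x - 3)(x - 1) = 0 at x ∈ {1, 3, 4}; ∂U/∂y = 2(y - 2) = 0 at y ∈ {2}.
The Hessian is diagonal: diag(U_xx, U_yy). Second derivatives: U_xx(1)=-144, U_xx(3)=48, U_xx(4)=-72; U_yy(2)=2.
Saddle points occur where the two diagonal entries have opposite signs: (1, 2), (4, 2). Count: 2.

2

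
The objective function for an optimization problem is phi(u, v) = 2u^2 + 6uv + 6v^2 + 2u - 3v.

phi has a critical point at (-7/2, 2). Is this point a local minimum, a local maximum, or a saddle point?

The Hessian of phi is constant: H = [[4, 6], [6, 12]].
det(H) = 4·12 − 6² = 12.
det(H) > 0 and tr(H) = 16 > 0, so H is positive definite and the point is a local minimum.

local minimum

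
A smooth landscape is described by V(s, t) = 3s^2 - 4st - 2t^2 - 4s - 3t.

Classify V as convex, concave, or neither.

V is quadratic, so its Hessian is the constant matrix H = [[6, -4], [-4, -4]].
det(H) = -40, tr(H) = 2.
det(H) < 0, so H is indefinite: neither convex nor concave.

neither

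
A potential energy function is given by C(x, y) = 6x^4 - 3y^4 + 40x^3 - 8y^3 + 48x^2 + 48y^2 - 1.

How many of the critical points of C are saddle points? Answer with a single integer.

C separates as a function of x plus a function of y, so ∇C=0 decouples.
∂C/∂x = 24x(x + 1)(x + 4) = 0 at x ∈ {-4, -1, 0}; ∂C/∂y = -12y(y - 2)(y + 4) = 0 at y ∈ {-4, 0, 2}.
The Hessian is diagonal: diag(C_xx, C_yy). Second derivatives: C_xx(-4)=288, C_xx(-1)=-72, C_xx(0)=96; C_yy(-4)=-288, C_yy(0)=96, C_yy(2)=-144.
Saddle points occur where the two diagonal entries have opposite signs: (-4, -4), (-4, 2), (-1, 0), (0, -4), (0, 2). Count: 5.

5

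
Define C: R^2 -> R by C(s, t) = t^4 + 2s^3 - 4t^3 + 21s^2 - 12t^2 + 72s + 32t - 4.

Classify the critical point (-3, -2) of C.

local minimum

The mixed partial ∂²C/∂s∂t is 0, so the Hessian at any point is diag(C_ss, C_tt) = diag(6(2s + 7), 12(t^2 - 2t - 2)).
At (-3, -2): H = diag(6, 72).
Both eigenvalues are positive, so H is positive definite: a local minimum.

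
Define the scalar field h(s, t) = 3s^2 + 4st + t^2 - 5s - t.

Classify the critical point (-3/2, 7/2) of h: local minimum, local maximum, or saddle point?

saddle point

The Hessian of h is constant: H = [[6, 4], [4, 2]].
det(H) = 6·2 − 4² = -4.
Since det(H) < 0, H is indefinite and the critical point is a saddle point.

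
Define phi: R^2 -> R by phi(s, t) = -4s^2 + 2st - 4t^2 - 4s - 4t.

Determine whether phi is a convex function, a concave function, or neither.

concave

phi is quadratic, so its Hessian is the constant matrix H = [[-8, 2], [2, -8]].
det(H) = 60, tr(H) = -16.
det(H) > 0 and tr(H) < 0, so H is negative definite everywhere: concave.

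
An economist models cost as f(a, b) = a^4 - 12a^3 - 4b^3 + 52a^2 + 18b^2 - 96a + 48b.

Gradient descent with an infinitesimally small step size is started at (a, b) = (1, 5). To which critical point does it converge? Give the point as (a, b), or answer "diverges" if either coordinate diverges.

f is separable, so gradient descent decouples: a follows -∂f/∂a, b follows -∂f/∂b.
∂f/∂a = 4(a - 4)(a - 3)(a - 2); at a=1 this is -24, so a increases.
∂f/∂b = -12(b - 4)(b + 1); at b=5 this is -72, so b increases.
The b-coordinate has no critical point in that direction and runs off to infinity.

diverges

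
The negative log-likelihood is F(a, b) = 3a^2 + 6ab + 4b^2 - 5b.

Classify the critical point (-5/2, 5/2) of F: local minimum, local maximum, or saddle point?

local minimum

The Hessian of F is constant: H = [[6, 6], [6, 8]].
det(H) = 6·8 − 6² = 12.
det(H) > 0 and tr(H) = 14 > 0, so H is positive definite and the point is a local minimum.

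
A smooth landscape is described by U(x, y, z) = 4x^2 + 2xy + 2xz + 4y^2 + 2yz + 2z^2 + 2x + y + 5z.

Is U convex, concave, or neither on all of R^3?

U is quadratic, so its Hessian is the constant matrix H = [[8, 2, 2], [2, 8, 2], [2, 2, 4]].
Leading principal minors: 8, 60, 192.
All positive ⇒ H ≻ 0 ⇒ convex.

convex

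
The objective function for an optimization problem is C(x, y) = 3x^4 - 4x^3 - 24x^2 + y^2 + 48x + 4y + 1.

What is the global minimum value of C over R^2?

-115

C(x,y) separates as P(x) + Q(y) + 1, so its minimum is min P + min Q + 1.
P'(x) = 12(x - 2)(x - 1)(x + 2) vanishes at x ∈ {-2, 1, 2}; Q'(y) = 2y + 4 vanishes at y ∈ {-2}.
Local minima of P (where P''>0): P(-2)=-112, P(2)=16. Local minima of Q: Q(-2)=-4.
So the global minimum of C is P(-2) + Q(-2) + 1 = -112 − 4 + 1 = -115, attained at (-2, -2).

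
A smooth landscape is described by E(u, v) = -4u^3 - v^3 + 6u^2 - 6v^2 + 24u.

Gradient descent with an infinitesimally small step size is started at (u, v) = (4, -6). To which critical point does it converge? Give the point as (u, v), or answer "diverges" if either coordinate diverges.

diverges

E is separable, so gradient descent decouples: u follows -∂E/∂u, v follows -∂E/∂v.
∂E/∂u = -12(u - 2)(u + 1); at u=4 this is -120, so u increases.
∂E/∂v = -3v(v + 4); at v=-6 this is -36, so v increases.
The u-coordinate has no critical point in that direction and runs off to infinity.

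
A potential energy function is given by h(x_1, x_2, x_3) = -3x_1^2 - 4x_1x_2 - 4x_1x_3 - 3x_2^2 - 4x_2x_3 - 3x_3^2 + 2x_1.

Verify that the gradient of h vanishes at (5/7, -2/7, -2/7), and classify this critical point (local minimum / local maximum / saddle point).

∇h = (-6x_1 - 4x_2 - 4x_3 + 2, -4x_1 - 6x_2 - 4x_3, -4x_1 - 4x_2 - 6x_3); substituting (5/7, -2/7, -2/7) gives ∇h = (0, 0, 0), so (5/7, -2/7, -2/7) is indeed a critical point.
The Hessian is constant: H = [[-6, -4, -4], [-4, -6, -4], [-4, -4, -6]].
Leading principal minors: Δ₁ = -6, Δ₂ = 20, Δ₃ = -56.
The minors alternate sign starting negative (−, +, −), so H is negative definite: a local maximum.

local maximum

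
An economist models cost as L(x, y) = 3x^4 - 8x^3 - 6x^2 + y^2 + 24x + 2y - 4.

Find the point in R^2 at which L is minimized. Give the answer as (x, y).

L(x,y) separates as P(x) + Q(y) − 4, so its minimum is min P + min Q − 4.
P'(x) = 12(x - 2)(x - 1)(x + 1) vanishes at x ∈ {-1, 1, 2}; Q'(y) = 2y + 2 vanishes at y ∈ {-1}.
Local minima of P (where P''>0): P(-1)=-19, P(2)=8. Local minima of Q: Q(-1)=-1.
So the global minimum of L is P(-1) + Q(-1) − 4 = -19 − 1 − 4 = -24, attained at (-1, -1).

(-1, -1)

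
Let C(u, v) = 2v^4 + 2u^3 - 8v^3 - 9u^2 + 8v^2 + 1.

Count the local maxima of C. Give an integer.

1

C separates as a function of u plus a function of v, so ∇C=0 decouples.
∂C/∂u = 6u(u - 3) = 0 at u ∈ {0, 3}; ∂C/∂v = 8v(v - 2)(v - 1) = 0 at v ∈ {0, 1, 2}.
The Hessian is diagonal: diag(C_uu, C_vv). Second derivatives: C_uu(0)=-18, C_uu(3)=18; C_vv(0)=16, C_vv(1)=-8, C_vv(2)=16.
Local maxima occur where both diagonal entries negative: (0, 1). Count: 1.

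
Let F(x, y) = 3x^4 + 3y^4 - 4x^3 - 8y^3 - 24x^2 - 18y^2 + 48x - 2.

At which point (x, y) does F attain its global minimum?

(-2, 3)

F(x,y) separates as P(x) + Q(y) − 2, so its minimum is min P + min Q − 2.
P'(x) = 12(x - 2)(x - 1)(x + 2) vanishes at x ∈ {-2, 1, 2}; Q'(y) = 12y(y - 3)(y + 1) vanishes at y ∈ {-1, 0, 3}.
Local minima of P (where P''>0): P(-2)=-112, P(2)=16. Local minima of Q: Q(-1)=-7, Q(3)=-135.
So the global minimum of F is P(-2) + Q(3) − 2 = -112 − 135 − 2 = -249, attained at (-2, 3).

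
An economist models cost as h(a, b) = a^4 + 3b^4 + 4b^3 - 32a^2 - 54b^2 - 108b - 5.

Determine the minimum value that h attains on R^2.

h(a,b) separates as P(a) + Q(b) − 5, so its minimum is min P + min Q − 5.
P'(a) = 4a(a - 4)(a + 4) vanishes at a ∈ {-4, 0, 4}; Q'(b) = 12(b - 3)(b + 1)(b + 3) vanishes at b ∈ {-3, -1, 3}.
Local minima of P (where P''>0): P(-4)=-256, P(4)=-256. Local minima of Q: Q(-3)=-27, Q(3)=-459.
So the global minimum of h is P(-4) + Q(3) − 5 = -256 − 459 − 5 = -720, attained at (-4, 3).

-720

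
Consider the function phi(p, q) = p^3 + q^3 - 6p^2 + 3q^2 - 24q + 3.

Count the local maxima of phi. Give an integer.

phi separates as a function of p plus a function of q, so ∇phi=0 decouples.
∂phi/∂p = 3p(p - 4) = 0 at p ∈ {0, 4}; ∂phi/∂q = 3(q - 2)(q + 4) = 0 at q ∈ {-4, 2}.
The Hessian is diagonal: diag(phi_pp, phi_qq). Second derivatives: phi_pp(0)=-12, phi_pp(4)=12; phi_qq(-4)=-18, phi_qq(2)=18.
Local maxima occur where both diagonal entries negative: (0, -4). Count: 1.

1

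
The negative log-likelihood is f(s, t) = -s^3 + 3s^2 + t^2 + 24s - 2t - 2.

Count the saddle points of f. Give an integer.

f separates as a function of s plus a function of t, so ∇f=0 decouples.
∂f/∂s = -3(s - 4)(s + 2) = 0 at s ∈ {-2, 4}; ∂f/∂t = 2(t - 1) = 0 at t ∈ {1}.
The Hessian is diagonal: diag(f_ss, f_tt). Second derivatives: f_ss(-2)=18, f_ss(4)=-18; f_tt(1)=2.
Saddle points occur where the two diagonal entries have opposite signs: (4, 1). Count: 1.

1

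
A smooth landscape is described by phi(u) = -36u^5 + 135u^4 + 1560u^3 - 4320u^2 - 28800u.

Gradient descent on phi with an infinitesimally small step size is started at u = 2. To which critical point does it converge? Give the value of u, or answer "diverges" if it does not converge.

phi'(u) = -180(u - 5)(u - 4)(u + 2)(u + 4), so phi'(2) = -25920.
Gradient descent moves in the -phi' direction, i.e. u is increasing.
The nearest critical point in that direction is u = 4, where phi'' = 8640 > 0 (a local minimum). The iterate converges there.

4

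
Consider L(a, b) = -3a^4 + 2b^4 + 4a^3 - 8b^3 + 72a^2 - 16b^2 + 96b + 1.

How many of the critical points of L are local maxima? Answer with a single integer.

L separates as a function of a plus a function of b, so ∇L=0 decouples.
∂L/∂a = -12a(a - 4)(a + 3) = 0 at a ∈ {-3, 0, 4}; ∂L/∂b = 8(b - 3)(b - 2)(b + 2) = 0 at b ∈ {-2, 2, 3}.
The Hessian is diagonal: diag(L_aa, L_bb). Second derivatives: L_aa(-3)=-252, L_aa(0)=144, L_aa(4)=-336; L_bb(-2)=160, L_bb(2)=-32, L_bb(3)=40.
Local maxima occur where both diagonal entries negative: (-3, 2), (4, 2). Count: 2.

2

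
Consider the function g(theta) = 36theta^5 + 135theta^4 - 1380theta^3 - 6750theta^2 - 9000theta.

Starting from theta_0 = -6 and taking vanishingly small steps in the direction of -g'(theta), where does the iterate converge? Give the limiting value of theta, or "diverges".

g'(theta) = 180(theta - 5)(theta + 1)(theta + 2)(theta + 5), so g'(-6) = 39600.
Gradient descent moves in the -g' direction, i.e. theta is decreasing.
There is no critical point below theta=-6, and g' keeps the same sign, so the iterate runs off to −∞.

diverges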